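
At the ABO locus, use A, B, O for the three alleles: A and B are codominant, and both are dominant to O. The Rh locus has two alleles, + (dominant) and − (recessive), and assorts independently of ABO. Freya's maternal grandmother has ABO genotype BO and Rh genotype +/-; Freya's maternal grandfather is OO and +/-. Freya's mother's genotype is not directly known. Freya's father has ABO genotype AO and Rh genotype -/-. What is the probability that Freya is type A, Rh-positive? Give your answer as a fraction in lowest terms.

Freya's mother's ABO genotype from BO × OO: 1/2 BO, 1/2 OO.
Crossing each possibility with the father AO and summing P(type A): 1/2·1/4 + 1/2·1/2 = 3/8.
Similarly for Rh via the mother's Rh distribution: P(Rh+) = 1/2.
Independent loci: 3/8 × 1/2 = 3/16.

3/16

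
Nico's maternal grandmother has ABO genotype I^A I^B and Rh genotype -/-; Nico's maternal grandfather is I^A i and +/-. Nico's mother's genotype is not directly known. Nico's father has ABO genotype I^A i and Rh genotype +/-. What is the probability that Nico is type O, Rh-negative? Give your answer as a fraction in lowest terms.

3/64

Nico's mother's ABO genotype from I^A I^B × I^A i: 1/4 I^A I^A, 1/4 I^A I^B, 1/4 I^A i, 1/4 I^B i.
Crossing each possibility with the father I^A i and summing P(type O): 1/4·0 + 1/4·0 + 1/4·1/4 + 1/4·1/4 = 1/8.
Similarly for Rh via the mother's Rh distribution: P(Rh-) = 3/8.
Independent loci: 1/8 × 3/8 = 3/64.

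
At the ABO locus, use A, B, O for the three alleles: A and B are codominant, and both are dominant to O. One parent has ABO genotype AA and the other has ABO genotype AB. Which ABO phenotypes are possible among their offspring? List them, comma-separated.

Gametes from AA × AB give offspring ABO genotypes AA, AB, i.e. phenotypes A, AB.

A, AB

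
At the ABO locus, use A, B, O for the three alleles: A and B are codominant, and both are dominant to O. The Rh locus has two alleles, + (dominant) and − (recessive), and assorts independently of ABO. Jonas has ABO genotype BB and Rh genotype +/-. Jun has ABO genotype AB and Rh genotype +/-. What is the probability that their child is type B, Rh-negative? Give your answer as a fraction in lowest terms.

ABO cross BB × AB → offspring phenotypes: 1/2 B, 1/2 AB.
Rh cross +/- × +/- → 3/4 Rh+, 1/4 Rh-.
Independent loci: P(type B, Rh-negative) = 1/2 × 1/4 = 1/8.

1/8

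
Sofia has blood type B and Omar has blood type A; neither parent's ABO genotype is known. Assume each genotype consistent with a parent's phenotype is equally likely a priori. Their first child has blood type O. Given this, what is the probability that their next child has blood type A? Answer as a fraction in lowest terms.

Possible genotypes: Sofia ∈ {I^B I^B, I^B i}; Omar ∈ {I^A I^A, I^A i}.
Weight each parental genotype pair by prior × P(type-O child):
  I^B i × I^A i: posterior weight 1; P(next child type A) = 1/4.
Weighted sum = 1/4.

1/4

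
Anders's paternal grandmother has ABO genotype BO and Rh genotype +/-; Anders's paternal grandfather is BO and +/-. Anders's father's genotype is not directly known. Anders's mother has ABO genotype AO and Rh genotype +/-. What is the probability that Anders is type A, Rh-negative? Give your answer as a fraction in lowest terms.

1/16

Anders's father's ABO genotype from BO × BO: 1/4 BB, 1/2 BO, 1/4 OO.
Crossing each possibility with the mother AO and summing P(type A): 1/4·0 + 1/2·1/4 + 1/4·1/2 = 1/4.
Similarly for Rh via the father's Rh distribution: P(Rh-) = 1/4.
Independent loci: 1/4 × 1/4 = 1/16.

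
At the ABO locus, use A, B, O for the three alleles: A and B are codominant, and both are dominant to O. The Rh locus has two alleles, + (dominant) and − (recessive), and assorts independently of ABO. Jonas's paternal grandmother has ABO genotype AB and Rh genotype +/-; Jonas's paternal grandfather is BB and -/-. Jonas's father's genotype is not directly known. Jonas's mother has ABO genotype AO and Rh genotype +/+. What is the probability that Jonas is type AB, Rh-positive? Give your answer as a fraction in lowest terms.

3/8

Jonas's father's ABO genotype from AB × BB: 1/2 AB, 1/2 BB.
Crossing each possibility with the mother AO and summing P(type AB): 1/2·1/4 + 1/2·1/2 = 3/8.
Similarly for Rh via the father's Rh distribution: P(Rh+) = 1.
Independent loci: 3/8 × 1 = 3/8.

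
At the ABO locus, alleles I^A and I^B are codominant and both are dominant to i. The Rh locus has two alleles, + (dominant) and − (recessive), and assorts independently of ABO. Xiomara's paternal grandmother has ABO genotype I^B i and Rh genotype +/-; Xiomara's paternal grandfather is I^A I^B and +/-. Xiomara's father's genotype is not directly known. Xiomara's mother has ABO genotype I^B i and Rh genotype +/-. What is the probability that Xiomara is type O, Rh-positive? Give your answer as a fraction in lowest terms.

Xiomara's father's ABO genotype from I^B i × I^A I^B: 1/4 I^A I^B, 1/4 I^A i, 1/4 I^B I^B, 1/4 I^B i.
Crossing each possibility with the mother I^B i and summing P(type O): 1/4·0 + 1/4·1/4 + 1/4·0 + 1/4·1/4 = 1/8.
Similarly for Rh via the father's Rh distribution: P(Rh+) = 3/4.
Independent loci: 1/8 × 3/4 = 3/32.

3/32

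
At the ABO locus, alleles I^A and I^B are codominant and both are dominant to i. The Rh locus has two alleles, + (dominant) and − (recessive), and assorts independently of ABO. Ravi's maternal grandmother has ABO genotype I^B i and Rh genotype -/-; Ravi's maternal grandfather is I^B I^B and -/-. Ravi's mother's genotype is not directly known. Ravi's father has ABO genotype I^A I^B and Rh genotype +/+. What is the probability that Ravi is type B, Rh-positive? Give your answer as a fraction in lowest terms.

Ravi's mother's ABO genotype from I^B i × I^B I^B: 1/2 I^B I^B, 1/2 I^B i.
Crossing each possibility with the father I^A I^B and summing P(type B): 1/2·1/2 + 1/2·1/2 = 1/2.
Similarly for Rh via the mother's Rh distribution: P(Rh+) = 1.
Independent loci: 1/2 × 1 = 1/2.

1/2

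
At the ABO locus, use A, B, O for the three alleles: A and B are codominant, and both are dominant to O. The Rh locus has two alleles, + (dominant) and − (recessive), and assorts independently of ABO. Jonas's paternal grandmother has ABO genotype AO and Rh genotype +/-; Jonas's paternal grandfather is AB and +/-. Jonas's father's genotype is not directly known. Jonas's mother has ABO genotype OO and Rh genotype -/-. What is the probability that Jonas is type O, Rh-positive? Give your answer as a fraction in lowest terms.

Jonas's father's ABO genotype from AO × AB: 1/4 AA, 1/4 AB, 1/4 AO, 1/4 BO.
Crossing each possibility with the mother OO and summing P(type O): 1/4·0 + 1/4·0 + 1/4·1/2 + 1/4·1/2 = 1/4.
Similarly for Rh via the father's Rh distribution: P(Rh+) = 1/2.
Independent loci: 1/4 × 1/2 = 1/8.

1/8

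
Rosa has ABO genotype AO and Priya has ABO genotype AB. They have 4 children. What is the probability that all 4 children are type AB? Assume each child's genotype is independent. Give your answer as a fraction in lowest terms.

1/256

ABO cross AO × AB → 1/2 A, 1/4 B, 1/4 AB.
So P(type AB) = 1/4 per child.
All 4 independent: (1/4)^4 = 1/256.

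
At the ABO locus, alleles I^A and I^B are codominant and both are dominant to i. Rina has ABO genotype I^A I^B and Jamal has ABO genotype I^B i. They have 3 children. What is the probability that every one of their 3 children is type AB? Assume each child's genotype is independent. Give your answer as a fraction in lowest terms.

ABO cross I^A I^B × I^B i → 1/4 A, 1/2 B, 1/4 AB.
So P(type AB) = 1/4 per child.
All 3 independent: (1/4)^3 = 1/64.

1/64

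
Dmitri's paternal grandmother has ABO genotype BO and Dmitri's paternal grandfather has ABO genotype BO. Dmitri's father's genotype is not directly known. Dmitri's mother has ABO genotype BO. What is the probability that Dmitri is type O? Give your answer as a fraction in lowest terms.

Dmitri's father's ABO genotype from BO × BO: 1/4 BB, 1/2 BO, 1/4 OO.
Crossing each possibility with the mother BO and summing P(type O): 1/4·0 + 1/2·1/4 + 1/4·1/2 = 1/4.

1/4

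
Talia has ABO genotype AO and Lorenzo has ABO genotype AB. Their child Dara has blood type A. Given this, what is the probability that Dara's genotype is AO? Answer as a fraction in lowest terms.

1/2

Cross AO × AB → 1/4 AA, 1/4 AB, 1/4 AO, 1/4 BO.
Type-A genotypes among offspring: AA (1/4), AO (1/4); total 1/2.
P(AO | type A) = (1/4) / (1/2) = 1/2.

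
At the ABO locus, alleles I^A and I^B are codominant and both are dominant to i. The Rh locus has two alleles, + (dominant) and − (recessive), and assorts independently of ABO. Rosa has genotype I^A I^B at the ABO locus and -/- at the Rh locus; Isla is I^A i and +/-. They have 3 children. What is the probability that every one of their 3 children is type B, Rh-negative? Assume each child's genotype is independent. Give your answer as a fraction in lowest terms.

1/512

ABO cross I^A I^B × I^A i → 1/2 A, 1/4 B, 1/4 AB.
Rh cross -/- × +/- → 1/2 Rh+, 1/2 Rh-; so P(type B, Rh-negative) = 1/4 × 1/2 = 1/8 per child.
All 3 independent: (1/8)^3 = 1/512.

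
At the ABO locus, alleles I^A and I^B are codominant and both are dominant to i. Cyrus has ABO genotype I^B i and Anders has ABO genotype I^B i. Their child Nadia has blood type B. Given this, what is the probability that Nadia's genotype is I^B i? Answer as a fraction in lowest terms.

Cross I^B i × I^B i → 1/4 I^B I^B, 1/2 I^B i, 1/4 i i.
Type-B genotypes among offspring: I^B I^B (1/4), I^B i (1/2); total 3/4.
P(I^B i | type B) = (1/2) / (3/4) = 2/3.

2/3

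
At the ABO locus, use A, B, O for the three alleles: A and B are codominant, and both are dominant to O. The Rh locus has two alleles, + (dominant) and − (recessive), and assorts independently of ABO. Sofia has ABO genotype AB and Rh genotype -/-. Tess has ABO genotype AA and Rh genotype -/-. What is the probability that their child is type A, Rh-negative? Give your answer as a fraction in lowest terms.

1/2

ABO cross AB × AA → offspring phenotypes: 1/2 A, 1/2 AB.
Rh cross -/- × -/- → 1 Rh-.
Independent loci: P(type A, Rh-negative) = 1/2 × 1 = 1/2.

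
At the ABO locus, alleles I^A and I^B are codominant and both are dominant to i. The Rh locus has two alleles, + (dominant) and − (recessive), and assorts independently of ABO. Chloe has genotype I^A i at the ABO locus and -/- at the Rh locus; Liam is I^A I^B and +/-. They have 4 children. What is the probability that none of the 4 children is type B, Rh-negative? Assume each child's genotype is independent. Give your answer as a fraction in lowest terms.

2401/4096

ABO cross I^A i × I^A I^B → 1/2 A, 1/4 B, 1/4 AB.
Rh cross -/- × +/- → 1/2 Rh+, 1/2 Rh-; so P(type B, Rh-negative) = 1/4 × 1/2 = 1/8 per child.
P(not type B, Rh-negative) = 7/8 for one child; (7/8)^4 = 2401/4096.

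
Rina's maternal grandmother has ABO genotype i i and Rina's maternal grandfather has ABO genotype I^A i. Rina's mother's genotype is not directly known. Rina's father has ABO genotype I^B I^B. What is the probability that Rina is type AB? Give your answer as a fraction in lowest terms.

1/4

Rina's mother's ABO genotype from i i × I^A i: 1/2 I^A i, 1/2 i i.
Crossing each possibility with the father I^B I^B and summing P(type AB): 1/2·1/2 + 1/2·0 = 1/4.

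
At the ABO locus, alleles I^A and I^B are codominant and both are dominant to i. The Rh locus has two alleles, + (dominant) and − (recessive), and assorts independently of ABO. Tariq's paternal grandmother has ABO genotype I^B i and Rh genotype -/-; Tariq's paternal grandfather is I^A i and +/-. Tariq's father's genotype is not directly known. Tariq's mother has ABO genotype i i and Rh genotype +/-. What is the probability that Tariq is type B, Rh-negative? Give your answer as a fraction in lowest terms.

Tariq's father's ABO genotype from I^B i × I^A i: 1/4 I^A I^B, 1/4 I^A i, 1/4 I^B i, 1/4 i i.
Crossing each possibility with the mother i i and summing P(type B): 1/4·1/2 + 1/4·0 + 1/4·1/2 + 1/4·0 = 1/4.
Similarly for Rh via the father's Rh distribution: P(Rh-) = 3/8.
Independent loci: 1/4 × 3/8 = 3/32.

3/32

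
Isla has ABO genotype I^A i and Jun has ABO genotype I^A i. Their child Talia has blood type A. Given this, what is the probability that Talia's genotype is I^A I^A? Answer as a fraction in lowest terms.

1/3

Cross I^A i × I^A i → 1/4 I^A I^A, 1/2 I^A i, 1/4 i i.
Type-A genotypes among offspring: I^A I^A (1/4), I^A i (1/2); total 3/4.
P(I^A I^A | type A) = (1/4) / (3/4) = 1/3.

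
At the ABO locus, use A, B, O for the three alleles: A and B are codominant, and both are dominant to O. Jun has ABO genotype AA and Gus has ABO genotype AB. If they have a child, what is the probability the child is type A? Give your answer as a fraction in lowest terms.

1/2

ABO cross AA × AB → offspring phenotypes: 1/2 A, 1/2 AB.
So P(type A) = 1/2.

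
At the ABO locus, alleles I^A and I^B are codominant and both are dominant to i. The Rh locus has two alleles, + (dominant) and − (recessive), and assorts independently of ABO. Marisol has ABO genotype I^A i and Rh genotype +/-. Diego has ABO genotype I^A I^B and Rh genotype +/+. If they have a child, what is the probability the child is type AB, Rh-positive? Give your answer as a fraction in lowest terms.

1/4

ABO cross I^A i × I^A I^B → offspring phenotypes: 1/2 A, 1/4 B, 1/4 AB.
Rh cross +/- × +/+ → 1 Rh+.
Independent loci: P(type AB, Rh-positive) = 1/4 × 1 = 1/4.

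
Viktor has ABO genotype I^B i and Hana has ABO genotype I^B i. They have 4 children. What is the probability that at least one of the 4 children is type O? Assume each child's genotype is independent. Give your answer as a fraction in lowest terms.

ABO cross I^B i × I^B i → 1/4 O, 3/4 B.
So P(type O) = 1/4 per child.
P(none) = (3/4)^4 = 81/256; P(at least one) = 1 − 81/256 = 175/256.

175/256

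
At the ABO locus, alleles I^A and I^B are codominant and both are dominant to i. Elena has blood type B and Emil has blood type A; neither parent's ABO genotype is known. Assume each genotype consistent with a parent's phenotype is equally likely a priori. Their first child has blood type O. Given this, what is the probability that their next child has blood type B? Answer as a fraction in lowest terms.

1/4

Possible genotypes: Elena ∈ {I^B I^B, I^B i}; Emil ∈ {I^A I^A, I^A i}.
Weight each parental genotype pair by prior × P(type-O child):
  I^B i × I^A i: posterior weight 1; P(next child type B) = 1/4.
Weighted sum = 1/4.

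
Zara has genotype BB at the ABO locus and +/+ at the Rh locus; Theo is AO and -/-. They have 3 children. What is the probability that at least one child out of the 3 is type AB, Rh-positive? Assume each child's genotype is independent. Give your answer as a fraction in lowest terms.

ABO cross BB × AO → 1/2 B, 1/2 AB.
Rh cross +/+ × -/- → 1 Rh+; so P(type AB, Rh-positive) = 1/2 × 1 = 1/2 per child.
P(none) = (1/2)^3 = 1/8; P(at least one) = 1 − 1/8 = 7/8.

7/8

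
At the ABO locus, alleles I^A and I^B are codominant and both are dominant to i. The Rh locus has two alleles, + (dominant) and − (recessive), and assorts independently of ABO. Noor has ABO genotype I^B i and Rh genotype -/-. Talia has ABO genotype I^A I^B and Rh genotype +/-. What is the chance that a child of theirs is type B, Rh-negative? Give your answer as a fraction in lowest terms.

1/4

ABO cross I^B i × I^A I^B → offspring phenotypes: 1/4 A, 1/2 B, 1/4 AB.
Rh cross -/- × +/- → 1/2 Rh+, 1/2 Rh-.
Independent loci: P(type B, Rh-negative) = 1/2 × 1/2 = 1/4.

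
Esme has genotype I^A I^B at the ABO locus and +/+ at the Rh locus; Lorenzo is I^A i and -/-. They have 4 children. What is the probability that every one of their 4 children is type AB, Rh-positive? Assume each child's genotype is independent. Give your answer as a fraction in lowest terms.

ABO cross I^A I^B × I^A i → 1/2 A, 1/4 B, 1/4 AB.
Rh cross +/+ × -/- → 1 Rh+; so P(type AB, Rh-positive) = 1/4 × 1 = 1/4 per child.
All 4 independent: (1/4)^4 = 1/256.

1/256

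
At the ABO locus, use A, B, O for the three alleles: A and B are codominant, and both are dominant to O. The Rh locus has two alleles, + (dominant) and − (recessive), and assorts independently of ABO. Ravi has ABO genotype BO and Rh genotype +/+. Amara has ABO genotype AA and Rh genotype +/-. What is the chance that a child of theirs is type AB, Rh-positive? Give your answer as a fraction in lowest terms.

1/2

ABO cross BO × AA → offspring phenotypes: 1/2 A, 1/2 AB.
Rh cross +/+ × +/- → 1 Rh+.
Independent loci: P(type AB, Rh-positive) = 1/2 × 1 = 1/2.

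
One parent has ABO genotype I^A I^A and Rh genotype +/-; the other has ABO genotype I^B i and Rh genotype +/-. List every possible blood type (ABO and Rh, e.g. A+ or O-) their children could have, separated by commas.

Gametes from I^A I^A × I^B i give offspring ABO genotypes I^A I^B, I^A i, i.e. phenotypes A, AB.
Rh cross +/- × +/- → phenotypes Rh+, Rh-.
Combining independently: A+, A-, AB+, AB-.

A+, A-, AB+, AB-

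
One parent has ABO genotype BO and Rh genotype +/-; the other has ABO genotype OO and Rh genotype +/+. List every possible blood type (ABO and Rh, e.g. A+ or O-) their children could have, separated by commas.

O+, B+

Gametes from BO × OO give offspring ABO genotypes BO, OO, i.e. phenotypes O, B.
Rh cross +/- × +/+ → phenotypes Rh+.
Combining independently: O+, B+.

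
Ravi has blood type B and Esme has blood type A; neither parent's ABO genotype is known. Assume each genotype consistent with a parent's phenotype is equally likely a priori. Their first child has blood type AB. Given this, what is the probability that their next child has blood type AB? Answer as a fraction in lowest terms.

25/36

Possible genotypes: Ravi ∈ {I^B I^B, I^B i}; Esme ∈ {I^A I^A, I^A i}.
Weight each parental genotype pair by prior × P(type-AB child):
  I^B I^B × I^A I^A: posterior weight 4/9; P(next child type AB) = 1.
  I^B I^B × I^A i: posterior weight 2/9; P(next child type AB) = 1/2.
  I^B i × I^A I^A: posterior weight 2/9; P(next child type AB) = 1/2.
  I^B i × I^A i: posterior weight 1/9; P(next child type AB) = 1/4.
Weighted sum = 25/36.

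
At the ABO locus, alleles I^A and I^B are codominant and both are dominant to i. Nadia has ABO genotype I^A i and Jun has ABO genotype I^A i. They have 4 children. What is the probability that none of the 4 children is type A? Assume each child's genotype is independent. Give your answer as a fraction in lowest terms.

1/256

ABO cross I^A i × I^A i → 1/4 O, 3/4 A.
So P(type A) = 3/4 per child.
P(not type A) = 1/4 for one child; (1/4)^4 = 1/256.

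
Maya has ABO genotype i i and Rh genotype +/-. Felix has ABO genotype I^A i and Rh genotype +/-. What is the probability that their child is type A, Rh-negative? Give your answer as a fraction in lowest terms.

1/8

ABO cross i i × I^A i → offspring phenotypes: 1/2 O, 1/2 A.
Rh cross +/- × +/- → 3/4 Rh+, 1/4 Rh-.
Independent loci: P(type A, Rh-negative) = 1/2 × 1/4 = 1/8.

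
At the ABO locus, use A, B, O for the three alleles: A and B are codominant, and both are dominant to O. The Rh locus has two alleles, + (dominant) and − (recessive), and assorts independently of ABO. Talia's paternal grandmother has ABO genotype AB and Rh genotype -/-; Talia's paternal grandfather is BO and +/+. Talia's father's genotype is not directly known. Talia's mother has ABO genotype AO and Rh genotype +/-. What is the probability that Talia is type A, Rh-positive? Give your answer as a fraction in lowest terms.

9/32

Talia's father's ABO genotype from AB × BO: 1/4 AB, 1/4 AO, 1/4 BB, 1/4 BO.
Crossing each possibility with the mother AO and summing P(type A): 1/4·1/2 + 1/4·3/4 + 1/4·0 + 1/4·1/4 = 3/8.
Similarly for Rh via the father's Rh distribution: P(Rh+) = 3/4.
Independent loci: 3/8 × 3/4 = 9/32.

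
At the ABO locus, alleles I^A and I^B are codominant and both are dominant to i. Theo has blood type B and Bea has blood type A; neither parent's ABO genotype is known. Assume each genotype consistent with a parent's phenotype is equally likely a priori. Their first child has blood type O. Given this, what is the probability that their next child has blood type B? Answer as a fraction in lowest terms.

1/4

Possible genotypes: Theo ∈ {I^B I^B, I^B i}; Bea ∈ {I^A I^A, I^A i}.
Weight each parental genotype pair by prior × P(type-O child):
  I^B i × I^A i: posterior weight 1; P(next child type B) = 1/4.
Weighted sum = 1/4.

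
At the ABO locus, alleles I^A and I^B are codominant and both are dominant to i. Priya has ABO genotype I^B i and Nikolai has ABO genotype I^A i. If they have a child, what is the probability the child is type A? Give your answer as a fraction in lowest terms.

1/4

ABO cross I^B i × I^A i → offspring phenotypes: 1/4 O, 1/4 A, 1/4 B, 1/4 AB.
So P(type A) = 1/4.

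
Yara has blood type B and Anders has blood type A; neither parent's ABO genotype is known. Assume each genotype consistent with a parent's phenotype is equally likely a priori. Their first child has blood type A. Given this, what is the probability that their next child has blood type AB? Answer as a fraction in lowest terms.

5/12

Possible genotypes: Yara ∈ {I^B I^B, I^B i}; Anders ∈ {I^A I^A, I^A i}.
Weight each parental genotype pair by prior × P(type-A child):
  I^B i × I^A I^A: posterior weight 2/3; P(next child type AB) = 1/2.
  I^B i × I^A i: posterior weight 1/3; P(next child type AB) = 1/4.
Weighted sum = 5/12.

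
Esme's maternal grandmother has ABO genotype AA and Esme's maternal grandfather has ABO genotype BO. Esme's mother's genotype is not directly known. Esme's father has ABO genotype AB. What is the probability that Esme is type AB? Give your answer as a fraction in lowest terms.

Esme's mother's ABO genotype from AA × BO: 1/2 AB, 1/2 AO.
Crossing each possibility with the father AB and summing P(type AB): 1/2·1/2 + 1/2·1/4 = 3/8.

3/8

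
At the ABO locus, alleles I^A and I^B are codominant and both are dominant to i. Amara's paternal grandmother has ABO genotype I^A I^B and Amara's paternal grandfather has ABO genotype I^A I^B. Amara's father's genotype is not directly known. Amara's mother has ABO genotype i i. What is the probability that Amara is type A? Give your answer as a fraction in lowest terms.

1/2

Amara's father's ABO genotype from I^A I^B × I^A I^B: 1/4 I^A I^A, 1/2 I^A I^B, 1/4 I^B I^B.
Crossing each possibility with the mother i i and summing P(type A): 1/4·1 + 1/2·1/2 + 1/4·0 = 1/2.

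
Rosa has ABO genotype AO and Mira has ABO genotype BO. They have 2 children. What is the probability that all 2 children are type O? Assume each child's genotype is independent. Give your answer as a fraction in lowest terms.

1/16

ABO cross AO × BO → 1/4 O, 1/4 A, 1/4 B, 1/4 AB.
So P(type O) = 1/4 per child.
All 2 independent: (1/4)^2 = 1/16.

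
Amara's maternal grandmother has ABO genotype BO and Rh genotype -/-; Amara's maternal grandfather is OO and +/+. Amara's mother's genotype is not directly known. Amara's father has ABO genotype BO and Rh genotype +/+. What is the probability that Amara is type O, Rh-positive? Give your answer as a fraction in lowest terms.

3/8

Amara's mother's ABO genotype from BO × OO: 1/2 BO, 1/2 OO.
Crossing each possibility with the father BO and summing P(type O): 1/2·1/4 + 1/2·1/2 = 3/8.
Similarly for Rh via the mother's Rh distribution: P(Rh+) = 1.
Independent loci: 3/8 × 1 = 3/8.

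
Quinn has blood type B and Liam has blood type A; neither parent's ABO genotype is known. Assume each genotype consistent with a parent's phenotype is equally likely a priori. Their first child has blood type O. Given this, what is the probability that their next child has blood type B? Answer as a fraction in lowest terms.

1/4

Possible genotypes: Quinn ∈ {I^B I^B, I^B i}; Liam ∈ {I^A I^A, I^A i}.
Weight each parental genotype pair by prior × P(type-O child):
  I^B i × I^A i: posterior weight 1; P(next child type B) = 1/4.
Weighted sum = 1/4.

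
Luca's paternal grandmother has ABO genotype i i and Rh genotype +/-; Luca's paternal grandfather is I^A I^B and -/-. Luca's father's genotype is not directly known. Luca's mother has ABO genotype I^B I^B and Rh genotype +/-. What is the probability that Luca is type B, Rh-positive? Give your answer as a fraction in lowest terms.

Luca's father's ABO genotype from i i × I^A I^B: 1/2 I^A i, 1/2 I^B i.
Crossing each possibility with the mother I^B I^B and summing P(type B): 1/2·1/2 + 1/2·1 = 3/4.
Similarly for Rh via the father's Rh distribution: P(Rh+) = 5/8.
Independent loci: 3/4 × 5/8 = 15/32.

15/32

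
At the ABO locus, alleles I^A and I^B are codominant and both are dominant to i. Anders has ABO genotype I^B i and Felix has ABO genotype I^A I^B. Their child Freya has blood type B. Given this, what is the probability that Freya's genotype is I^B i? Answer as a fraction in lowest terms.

Cross I^B i × I^A I^B → 1/4 I^A I^B, 1/4 I^A i, 1/4 I^B I^B, 1/4 I^B i.
Type-B genotypes among offspring: I^B I^B (1/4), I^B i (1/4); total 1/2.
P(I^B i | type B) = (1/4) / (1/2) = 1/2.

1/2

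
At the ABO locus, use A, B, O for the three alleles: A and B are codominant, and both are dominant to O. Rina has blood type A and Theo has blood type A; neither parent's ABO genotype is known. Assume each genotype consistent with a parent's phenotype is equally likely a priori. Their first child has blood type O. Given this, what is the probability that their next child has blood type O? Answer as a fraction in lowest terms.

Possible genotypes: Rina ∈ {AA, AO}; Theo ∈ {AA, AO}.
Weight each parental genotype pair by prior × P(type-O child):
  AO × AO: posterior weight 1; P(next child type O) = 1/4.
Weighted sum = 1/4.

1/4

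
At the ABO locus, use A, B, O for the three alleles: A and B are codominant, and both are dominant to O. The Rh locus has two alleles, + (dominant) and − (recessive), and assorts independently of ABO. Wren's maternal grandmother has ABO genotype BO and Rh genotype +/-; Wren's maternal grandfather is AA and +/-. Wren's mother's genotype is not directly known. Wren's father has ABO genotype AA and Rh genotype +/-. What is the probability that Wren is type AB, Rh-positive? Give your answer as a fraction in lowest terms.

3/16

Wren's mother's ABO genotype from BO × AA: 1/2 AB, 1/2 AO.
Crossing each possibility with the father AA and summing P(type AB): 1/2·1/2 + 1/2·0 = 1/4.
Similarly for Rh via the mother's Rh distribution: P(Rh+) = 3/4.
Independent loci: 1/4 × 3/4 = 3/16.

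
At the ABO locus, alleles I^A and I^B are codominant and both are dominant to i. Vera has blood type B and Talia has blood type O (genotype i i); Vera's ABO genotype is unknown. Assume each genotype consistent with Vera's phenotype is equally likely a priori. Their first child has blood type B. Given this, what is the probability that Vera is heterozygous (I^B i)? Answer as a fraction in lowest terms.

1/3

Possible genotypes: Vera ∈ {I^B I^B, I^B i}; Talia ∈ {i i}.
Weight each parental genotype pair by prior × P(type-B child):
  I^B I^B × i i: posterior weight 2/3.
  I^B i × i i: posterior weight 1/3.
Sum the posterior weight over pairs where Vera is I^B i: 1/3.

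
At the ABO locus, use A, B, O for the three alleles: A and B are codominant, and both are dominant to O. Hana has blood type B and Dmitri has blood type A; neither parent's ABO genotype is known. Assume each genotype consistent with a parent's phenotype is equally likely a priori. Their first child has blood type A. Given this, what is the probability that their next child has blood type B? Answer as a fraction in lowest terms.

Possible genotypes: Hana ∈ {BB, BO}; Dmitri ∈ {AA, AO}.
Weight each parental genotype pair by prior × P(type-A child):
  BO × AA: posterior weight 2/3; P(next child type B) = 0.
  BO × AO: posterior weight 1/3; P(next child type B) = 1/4.
Weighted sum = 1/12.

1/12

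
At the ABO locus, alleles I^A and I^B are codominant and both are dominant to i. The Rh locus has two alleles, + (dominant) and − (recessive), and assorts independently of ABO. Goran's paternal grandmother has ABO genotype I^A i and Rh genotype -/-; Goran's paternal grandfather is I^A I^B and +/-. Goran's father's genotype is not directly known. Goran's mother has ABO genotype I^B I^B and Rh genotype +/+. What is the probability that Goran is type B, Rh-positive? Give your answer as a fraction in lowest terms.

1/2

Goran's father's ABO genotype from I^A i × I^A I^B: 1/4 I^A I^A, 1/4 I^A I^B, 1/4 I^A i, 1/4 I^B i.
Crossing each possibility with the mother I^B I^B and summing P(type B): 1/4·0 + 1/4·1/2 + 1/4·1/2 + 1/4·1 = 1/2.
Similarly for Rh via the father's Rh distribution: P(Rh+) = 1.
Independent loci: 1/2 × 1 = 1/2.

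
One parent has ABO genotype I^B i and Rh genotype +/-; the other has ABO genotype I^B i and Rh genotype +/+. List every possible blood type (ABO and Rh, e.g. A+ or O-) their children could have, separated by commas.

O+, B+

Gametes from I^B i × I^B i give offspring ABO genotypes I^B I^B, I^B i, i i, i.e. phenotypes O, B.
Rh cross +/- × +/+ → phenotypes Rh+.
Combining independently: O+, B+.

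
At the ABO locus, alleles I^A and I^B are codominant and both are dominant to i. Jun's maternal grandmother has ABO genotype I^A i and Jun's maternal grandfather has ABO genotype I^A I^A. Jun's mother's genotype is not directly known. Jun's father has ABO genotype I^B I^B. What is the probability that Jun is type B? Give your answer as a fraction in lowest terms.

1/4

Jun's mother's ABO genotype from I^A i × I^A I^A: 1/2 I^A I^A, 1/2 I^A i.
Crossing each possibility with the father I^B I^B and summing P(type B): 1/2·0 + 1/2·1/2 = 1/4.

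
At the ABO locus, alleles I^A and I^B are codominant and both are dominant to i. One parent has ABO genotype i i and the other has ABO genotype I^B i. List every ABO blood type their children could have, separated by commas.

Gametes from i i × I^B i give offspring ABO genotypes I^B i, i i, i.e. phenotypes O, B.

O, B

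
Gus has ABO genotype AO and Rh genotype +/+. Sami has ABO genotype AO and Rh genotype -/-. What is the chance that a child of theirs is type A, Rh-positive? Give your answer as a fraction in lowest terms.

3/4

ABO cross AO × AO → offspring phenotypes: 1/4 O, 3/4 A.
Rh cross +/+ × -/- → 1 Rh+.
Independent loci: P(type A, Rh-positive) = 3/4 × 1 = 3/4.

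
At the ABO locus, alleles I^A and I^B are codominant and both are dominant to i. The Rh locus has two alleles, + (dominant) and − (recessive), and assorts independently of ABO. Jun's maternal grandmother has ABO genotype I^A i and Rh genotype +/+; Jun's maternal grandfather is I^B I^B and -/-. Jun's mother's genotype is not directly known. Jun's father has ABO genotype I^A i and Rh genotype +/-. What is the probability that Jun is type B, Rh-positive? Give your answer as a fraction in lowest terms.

Jun's mother's ABO genotype from I^A i × I^B I^B: 1/2 I^A I^B, 1/2 I^B i.
Crossing each possibility with the father I^A i and summing P(type B): 1/2·1/4 + 1/2·1/4 = 1/4.
Similarly for Rh via the mother's Rh distribution: P(Rh+) = 3/4.
Independent loci: 1/4 × 3/4 = 3/16.

3/16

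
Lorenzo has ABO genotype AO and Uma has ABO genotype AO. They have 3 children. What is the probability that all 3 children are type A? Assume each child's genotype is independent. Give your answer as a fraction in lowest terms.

27/64

ABO cross AO × AO → 1/4 O, 3/4 A.
So P(type A) = 3/4 per child.
All 3 independent: (3/4)^3 = 27/64.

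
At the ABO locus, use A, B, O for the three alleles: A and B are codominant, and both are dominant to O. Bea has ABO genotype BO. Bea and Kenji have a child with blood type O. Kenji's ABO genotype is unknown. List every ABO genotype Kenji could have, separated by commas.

For each candidate genotype of Kenji, check whether crossing it with BO can produce every observed child phenotype.
  AA → possible child types {A, AB} ✗
  AB → possible child types {A, B, AB} ✗
  AO → possible child types {O, A, B, AB} ✓
  BB → possible child types {B} ✗
  BO → possible child types {O, B} ✓
  OO → possible child types {O, B} ✓

AO, BO, OO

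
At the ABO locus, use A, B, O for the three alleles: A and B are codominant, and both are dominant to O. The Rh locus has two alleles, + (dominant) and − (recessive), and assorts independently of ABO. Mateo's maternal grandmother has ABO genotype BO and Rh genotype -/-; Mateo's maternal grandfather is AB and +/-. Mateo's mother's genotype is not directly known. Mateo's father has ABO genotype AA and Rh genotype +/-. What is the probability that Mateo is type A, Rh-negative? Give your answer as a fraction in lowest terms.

Mateo's mother's ABO genotype from BO × AB: 1/4 AB, 1/4 AO, 1/4 BB, 1/4 BO.
Crossing each possibility with the father AA and summing P(type A): 1/4·1/2 + 1/4·1 + 1/4·0 + 1/4·1/2 = 1/2.
Similarly for Rh via the mother's Rh distribution: P(Rh-) = 3/8.
Independent loci: 1/2 × 3/8 = 3/16.

3/16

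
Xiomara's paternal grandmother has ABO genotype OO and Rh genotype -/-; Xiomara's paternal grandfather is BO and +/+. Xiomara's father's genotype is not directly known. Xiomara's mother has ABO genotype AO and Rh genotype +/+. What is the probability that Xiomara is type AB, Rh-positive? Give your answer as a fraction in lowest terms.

1/8

Xiomara's father's ABO genotype from OO × BO: 1/2 BO, 1/2 OO.
Crossing each possibility with the mother AO and summing P(type AB): 1/2·1/4 + 1/2·0 = 1/8.
Similarly for Rh via the father's Rh distribution: P(Rh+) = 1.
Independent loci: 1/8 × 1 = 1/8.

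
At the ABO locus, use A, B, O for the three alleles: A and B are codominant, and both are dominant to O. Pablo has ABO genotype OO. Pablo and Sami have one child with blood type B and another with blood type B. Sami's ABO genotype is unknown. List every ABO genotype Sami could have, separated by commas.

For each candidate genotype of Sami, check whether crossing it with OO can produce every observed child phenotype.
  AA → possible child types {A} ✗
  AB → possible child types {A, B} ✓
  AO → possible child types {O, A} ✗
  BB → possible child types {B} ✓
  BO → possible child types {O, B} ✓
  OO → possible child types {O} ✗

AB, BB, BO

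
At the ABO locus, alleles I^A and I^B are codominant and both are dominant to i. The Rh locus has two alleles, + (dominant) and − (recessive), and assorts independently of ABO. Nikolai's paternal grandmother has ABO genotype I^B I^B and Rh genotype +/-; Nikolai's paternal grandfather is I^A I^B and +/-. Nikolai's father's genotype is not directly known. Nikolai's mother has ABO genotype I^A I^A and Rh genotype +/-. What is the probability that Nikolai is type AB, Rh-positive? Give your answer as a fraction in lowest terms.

9/16

Nikolai's father's ABO genotype from I^B I^B × I^A I^B: 1/2 I^A I^B, 1/2 I^B I^B.
Crossing each possibility with the mother I^A I^A and summing P(type AB): 1/2·1/2 + 1/2·1 = 3/4.
Similarly for Rh via the father's Rh distribution: P(Rh+) = 3/4.
Independent loci: 3/4 × 3/4 = 9/16.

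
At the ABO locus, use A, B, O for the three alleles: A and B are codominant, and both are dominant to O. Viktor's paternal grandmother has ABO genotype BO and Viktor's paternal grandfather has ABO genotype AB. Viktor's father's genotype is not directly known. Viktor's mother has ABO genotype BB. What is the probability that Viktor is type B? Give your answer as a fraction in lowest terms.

Viktor's father's ABO genotype from BO × AB: 1/4 AB, 1/4 AO, 1/4 BB, 1/4 BO.
Crossing each possibility with the mother BB and summing P(type B): 1/4·1/2 + 1/4·1/2 + 1/4·1 + 1/4·1 = 3/4.

3/4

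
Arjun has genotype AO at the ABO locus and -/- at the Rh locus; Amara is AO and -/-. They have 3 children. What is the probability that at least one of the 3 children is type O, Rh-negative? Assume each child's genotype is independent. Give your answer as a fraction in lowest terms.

37/64

ABO cross AO × AO → 1/4 O, 3/4 A.
Rh cross -/- × -/- → 1 Rh-; so P(type O, Rh-negative) = 1/4 × 1 = 1/4 per child.
P(none) = (3/4)^3 = 27/64; P(at least one) = 1 − 27/64 = 37/64.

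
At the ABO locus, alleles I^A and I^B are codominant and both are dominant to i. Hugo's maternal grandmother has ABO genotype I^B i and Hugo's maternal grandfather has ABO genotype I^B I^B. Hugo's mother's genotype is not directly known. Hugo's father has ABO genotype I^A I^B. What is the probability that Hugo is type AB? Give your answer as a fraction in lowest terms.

Hugo's mother's ABO genotype from I^B i × I^B I^B: 1/2 I^B I^B, 1/2 I^B i.
Crossing each possibility with the father I^A I^B and summing P(type AB): 1/2·1/2 + 1/2·1/4 = 3/8.

3/8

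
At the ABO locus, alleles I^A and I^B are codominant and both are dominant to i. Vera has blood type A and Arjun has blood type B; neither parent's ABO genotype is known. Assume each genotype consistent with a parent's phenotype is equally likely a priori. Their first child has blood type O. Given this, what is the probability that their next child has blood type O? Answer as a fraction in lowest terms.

Possible genotypes: Vera ∈ {I^A I^A, I^A i}; Arjun ∈ {I^B I^B, I^B i}.
Weight each parental genotype pair by prior × P(type-O child):
  I^A i × I^B i: posterior weight 1; P(next child type O) = 1/4.
Weighted sum = 1/4.

1/4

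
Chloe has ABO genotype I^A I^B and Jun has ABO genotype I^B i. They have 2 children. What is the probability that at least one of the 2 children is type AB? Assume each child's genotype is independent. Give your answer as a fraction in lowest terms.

7/16

ABO cross I^A I^B × I^B i → 1/4 A, 1/2 B, 1/4 AB.
So P(type AB) = 1/4 per child.
P(none) = (3/4)^2 = 9/16; P(at least one) = 1 − 9/16 = 7/16.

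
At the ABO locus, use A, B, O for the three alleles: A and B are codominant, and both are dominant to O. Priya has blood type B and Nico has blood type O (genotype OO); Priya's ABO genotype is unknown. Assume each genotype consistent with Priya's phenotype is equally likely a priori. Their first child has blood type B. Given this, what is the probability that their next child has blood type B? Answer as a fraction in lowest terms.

Possible genotypes: Priya ∈ {BB, BO}; Nico ∈ {OO}.
Weight each parental genotype pair by prior × P(type-B child):
  BB × OO: posterior weight 2/3; P(next child type B) = 1.
  BO × OO: posterior weight 1/3; P(next child type B) = 1/2.
Weighted sum = 5/6.

5/6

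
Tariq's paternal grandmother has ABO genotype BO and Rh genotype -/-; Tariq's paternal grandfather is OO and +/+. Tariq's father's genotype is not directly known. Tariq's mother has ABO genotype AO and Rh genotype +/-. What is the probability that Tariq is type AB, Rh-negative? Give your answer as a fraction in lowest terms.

Tariq's father's ABO genotype from BO × OO: 1/2 BO, 1/2 OO.
Crossing each possibility with the mother AO and summing P(type AB): 1/2·1/4 + 1/2·0 = 1/8.
Similarly for Rh via the father's Rh distribution: P(Rh-) = 1/4.
Independent loci: 1/8 × 1/4 = 1/32.

1/32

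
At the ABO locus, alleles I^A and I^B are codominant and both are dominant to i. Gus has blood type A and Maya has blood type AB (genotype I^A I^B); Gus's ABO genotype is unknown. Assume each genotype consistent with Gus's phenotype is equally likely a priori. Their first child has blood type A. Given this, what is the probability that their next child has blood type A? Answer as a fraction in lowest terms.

1/2

Possible genotypes: Gus ∈ {I^A I^A, I^A i}; Maya ∈ {I^A I^B}.
Weight each parental genotype pair by prior × P(type-A child):
  I^A I^A × I^A I^B: posterior weight 1/2; P(next child type A) = 1/2.
  I^A i × I^A I^B: posterior weight 1/2; P(next child type A) = 1/2.
Weighted sum = 1/2.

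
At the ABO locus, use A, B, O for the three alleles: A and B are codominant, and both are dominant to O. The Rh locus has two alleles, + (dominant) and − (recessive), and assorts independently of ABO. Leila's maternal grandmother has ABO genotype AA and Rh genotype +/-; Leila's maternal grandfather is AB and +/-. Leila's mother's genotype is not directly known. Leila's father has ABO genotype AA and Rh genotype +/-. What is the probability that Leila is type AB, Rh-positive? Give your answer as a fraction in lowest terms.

3/16

Leila's mother's ABO genotype from AA × AB: 1/2 AA, 1/2 AB.
Crossing each possibility with the father AA and summing P(type AB): 1/2·0 + 1/2·1/2 = 1/4.
Similarly for Rh via the mother's Rh distribution: P(Rh+) = 3/4.
Independent loci: 1/4 × 3/4 = 3/16.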